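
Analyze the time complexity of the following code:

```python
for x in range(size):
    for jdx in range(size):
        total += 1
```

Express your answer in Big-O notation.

Time complexity: O(n^2).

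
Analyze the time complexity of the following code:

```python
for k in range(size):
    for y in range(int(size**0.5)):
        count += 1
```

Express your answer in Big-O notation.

Time complexity: O(n * sqrt(n)).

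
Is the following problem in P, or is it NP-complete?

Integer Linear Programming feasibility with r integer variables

This problem is NP-complete: ILP feasibility is NP-complete (LP relaxation is in P).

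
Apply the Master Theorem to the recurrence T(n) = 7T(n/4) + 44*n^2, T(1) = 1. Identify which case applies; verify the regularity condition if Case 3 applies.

a=7, b=4, f(n)=44*n^2.
log_4(7) = 1.404 < 2.
f(n) = Omega(n^(1.404+epsilon)) for some epsilon > 0, so Case 3 is the candidate.
Regularity: a*f(n/b) = 7*44*(n/4)^2 = (7/16)*44*n^2 <= c*f(n) with c = 7/16 < 1. Satisfied.
Case 3: T(n) = Theta(n^2).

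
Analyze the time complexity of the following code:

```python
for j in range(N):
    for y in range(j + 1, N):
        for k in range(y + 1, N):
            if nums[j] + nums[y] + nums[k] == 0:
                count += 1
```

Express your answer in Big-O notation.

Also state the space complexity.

Time complexity: O(n^3).
Space complexity: O(1).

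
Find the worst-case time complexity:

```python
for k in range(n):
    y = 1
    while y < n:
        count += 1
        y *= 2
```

Time complexity: O(n log n).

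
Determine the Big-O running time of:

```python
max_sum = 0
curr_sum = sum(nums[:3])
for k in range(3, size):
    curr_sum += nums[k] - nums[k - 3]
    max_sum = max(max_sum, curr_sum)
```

Time complexity: O(n).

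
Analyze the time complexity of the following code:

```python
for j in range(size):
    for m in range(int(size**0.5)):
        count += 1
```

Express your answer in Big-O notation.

Time complexity: O(n * sqrt(n)).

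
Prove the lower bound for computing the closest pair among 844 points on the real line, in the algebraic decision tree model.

Reduction from element distinctness: given 844 reals, the closest-pair distance is 0 iff two are equal. Element distinctness has an Omega(n log n) lower bound in the algebraic decision tree model (Ben-Or). Therefore closest pair on a line also requires Omega(n log n). Sorting then a linear scan achieves this.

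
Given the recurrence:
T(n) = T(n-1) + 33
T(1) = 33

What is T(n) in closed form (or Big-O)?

Unrolling: T(n) = T(n-1) + 33 = T(n-2) + 2*33 = ... = T(1) + (n-1)*33 = 33 + (n-1)*33 = 33n.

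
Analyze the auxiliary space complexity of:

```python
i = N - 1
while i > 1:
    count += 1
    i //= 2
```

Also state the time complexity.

Space complexity: O(1).
Only a constant amount of auxiliary storage is used; nothing grows with n.
Time complexity: O(log n).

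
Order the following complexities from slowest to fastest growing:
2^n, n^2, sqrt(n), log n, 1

Ordered by growth rate: 1 < log n < sqrt(n) < n^2 < 2^n.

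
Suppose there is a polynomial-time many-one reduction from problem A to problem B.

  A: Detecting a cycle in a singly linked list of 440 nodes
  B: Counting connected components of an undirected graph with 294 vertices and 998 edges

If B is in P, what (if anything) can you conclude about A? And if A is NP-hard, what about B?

A poly-time reduction A <=_p B means any A-instance can be transformed to a B-instance in poly time.
If B is in P: compose the reduction with B's poly-time algorithm to solve A in poly time, so A is in P.
If A is NP-hard: every NP problem reduces to A, which reduces to B; composing reductions, every NP problem reduces to B, so B is NP-hard.
(Here in fact A is P and B is P.)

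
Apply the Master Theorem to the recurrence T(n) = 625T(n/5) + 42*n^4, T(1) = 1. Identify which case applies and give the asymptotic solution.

a=625, b=5, f(n)=42*n^4.
log_5(625) = 4, so n^(log_b(a)) = n^4.
f(n) = Theta(n^4), so Case 2 applies.
T(n) = Theta(n^4 log n).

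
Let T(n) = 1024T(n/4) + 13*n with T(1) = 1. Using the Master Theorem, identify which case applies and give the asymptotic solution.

a=1024, b=4, f(n)=13*n.
log_4(1024) = 5 > 1.
Since f(n) = O(n^1) is polynomially smaller than n^5, Case 1 applies.
T(n) = Theta(n^5).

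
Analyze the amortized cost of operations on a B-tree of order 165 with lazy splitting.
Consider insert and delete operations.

In a B-tree of order 165, a node splits when it has 165 keys. With lazy splitting, we use potential Phi = number of full nodes + number of near-empty nodes. Each split costs O(1) but reduces potential. Between splits, at least 82 insertions must occur in that node. Amortized structural cost is O(1) per operation, plus O(log_165 n) traversal.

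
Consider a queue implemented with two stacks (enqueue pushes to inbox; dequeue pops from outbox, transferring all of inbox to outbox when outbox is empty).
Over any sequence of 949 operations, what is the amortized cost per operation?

Each element is pushed to inbox once, popped once, pushed to outbox once, and popped once: 4 unit operations over its lifetime. Over 949 operations the total work is O(949). Amortized O(1) per enqueue/dequeue.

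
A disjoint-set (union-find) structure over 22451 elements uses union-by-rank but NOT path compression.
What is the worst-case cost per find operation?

Union-by-rank alone keeps every tree's height <= log_2(22451) ~= 14.5. Each find traverses from a node to its root, costing O(height) = O(log n). Without path compression this bound is tight.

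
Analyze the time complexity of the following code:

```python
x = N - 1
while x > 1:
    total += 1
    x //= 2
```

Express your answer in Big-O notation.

Time complexity: O(log n).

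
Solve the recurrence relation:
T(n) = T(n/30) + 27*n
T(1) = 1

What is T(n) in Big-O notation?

Geometric series: 27*n*(1 + 1/30 + 1/30^2 + ...) = O(n). T(n) = O(n).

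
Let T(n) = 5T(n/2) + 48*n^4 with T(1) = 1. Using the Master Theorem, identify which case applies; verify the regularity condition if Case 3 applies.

a=5, b=2, f(n)=48*n^4.
log_2(5) = 2.322 < 4.
f(n) = Omega(n^(2.322+epsilon)) for some epsilon > 0, so Case 3 is the candidate.
Regularity: a*f(n/b) = 5*48*(n/2)^4 = (5/16)*48*n^4 <= c*f(n) with c = 5/16 < 1. Satisfied.
Case 3: T(n) = Theta(n^4).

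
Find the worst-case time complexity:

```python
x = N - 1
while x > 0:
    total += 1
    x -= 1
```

Time complexity: O(n).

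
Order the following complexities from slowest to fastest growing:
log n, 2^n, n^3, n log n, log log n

Ordered by growth rate: log log n < log n < n log n < n^3 < 2^n.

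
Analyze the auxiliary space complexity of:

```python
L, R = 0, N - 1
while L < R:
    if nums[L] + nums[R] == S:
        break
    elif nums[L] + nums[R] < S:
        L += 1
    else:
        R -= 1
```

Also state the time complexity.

Space complexity: O(1).
Only a constant amount of auxiliary storage is used; nothing grows with n.
Time complexity: O(n).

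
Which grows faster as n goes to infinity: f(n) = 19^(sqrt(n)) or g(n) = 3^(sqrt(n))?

f(n) = 19^(sqrt(n)) grows faster: ratio is (19/3)^(sqrt(n)) -> infinity since 19/3 > 1.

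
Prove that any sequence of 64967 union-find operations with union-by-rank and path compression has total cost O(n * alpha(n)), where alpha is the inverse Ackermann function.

Using Tarjan's analysis with rank-based potential function. Union-by-rank keeps tree height O(log n). Path compression flattens paths during find. For n = 64967 operations, total cost is O(n * alpha(n)), effectively O(n) since alpha grows incredibly slowly.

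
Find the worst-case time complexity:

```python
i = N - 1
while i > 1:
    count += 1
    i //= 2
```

Time complexity: O(log n).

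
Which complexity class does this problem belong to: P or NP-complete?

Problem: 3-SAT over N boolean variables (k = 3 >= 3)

This problem is NP-complete: 3-SAT is NP-complete (Cook-Levin); k-SAT for k>=3 reduces from 3-SAT.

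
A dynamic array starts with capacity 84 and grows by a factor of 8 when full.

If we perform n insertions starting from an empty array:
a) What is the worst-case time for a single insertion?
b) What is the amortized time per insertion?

(a) Worst-case single insertion: O(n) -- when the array is full at capacity c, the resize copies all c elements, and c can be Theta(n).
(b) Resizes happen at sizes 84, 672, 5376, ... Total copy cost for n insertions: 84 + 672 + ... = O(n) (geometric series with ratio 1/8). Amortized cost per insertion: O(n)/n = O(1).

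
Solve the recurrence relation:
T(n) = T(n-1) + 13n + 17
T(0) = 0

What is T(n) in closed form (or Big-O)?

Dominant term in sum is 13*sum(i, i=1..n) = 13*n*(n+1)/2 = O(n^2).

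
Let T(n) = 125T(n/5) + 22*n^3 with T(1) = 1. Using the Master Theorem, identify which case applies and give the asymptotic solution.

a=125, b=5, f(n)=22*n^3.
log_5(125) = 3, so n^(log_b(a)) = n^3.
f(n) = Theta(n^3), so Case 2 applies.
T(n) = Theta(n^3 log n).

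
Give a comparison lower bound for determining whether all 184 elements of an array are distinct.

In the algebraic decision-tree model, the YES region for element distinctness on 184 elements has 184! connected components (one per ordering). Ben-Or's theorem then gives a lower bound of Omega(log(n!)) = Omega(n log n).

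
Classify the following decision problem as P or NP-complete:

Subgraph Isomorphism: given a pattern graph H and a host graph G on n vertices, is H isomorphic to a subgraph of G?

This problem is NP-complete: generalizes Clique and Hamiltonian Path (pattern size is part of the input).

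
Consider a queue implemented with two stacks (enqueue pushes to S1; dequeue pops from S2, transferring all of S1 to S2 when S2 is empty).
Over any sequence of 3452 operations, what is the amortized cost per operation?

Each element is pushed to S1 once, popped once, pushed to S2 once, and popped once: 4 unit operations over its lifetime. Over 3452 operations the total work is O(3452). Amortized O(1) per enqueue/dequeue.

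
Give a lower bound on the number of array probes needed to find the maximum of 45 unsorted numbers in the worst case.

Adversary: any unprobed cell could hold a value larger than everything seen so far. If fewer than 45 cells are probed, the adversary places the max in an unprobed cell. So all 45 cells must be examined; together with 45-1 comparisons this is tight.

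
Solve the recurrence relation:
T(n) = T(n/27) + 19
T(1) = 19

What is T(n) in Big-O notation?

Each step divides n by 27 and adds 19. After log_27(n) steps, T(n) = O(log n).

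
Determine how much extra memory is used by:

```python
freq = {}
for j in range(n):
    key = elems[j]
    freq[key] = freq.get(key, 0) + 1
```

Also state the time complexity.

Space complexity: O(n).
Auxiliary storage grows linearly with the input size n in the worst case.
Time complexity: O(n).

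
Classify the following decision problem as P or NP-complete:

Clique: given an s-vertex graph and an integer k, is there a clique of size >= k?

This problem is NP-complete: complement of Independent Set / Vertex Cover (with k part of the input).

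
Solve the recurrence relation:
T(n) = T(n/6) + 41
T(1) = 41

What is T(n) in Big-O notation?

Each step divides n by 6 and adds 41. After log_6(n) steps, T(n) = O(log n).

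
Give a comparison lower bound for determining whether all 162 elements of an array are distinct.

In the algebraic decision-tree model, the YES region for element distinctness on 162 elements has 162! connected components (one per ordering). Ben-Or's theorem then gives a lower bound of Omega(log(n!)) = Omega(n log n).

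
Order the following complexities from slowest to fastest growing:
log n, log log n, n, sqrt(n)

Ordered by growth rate: log log n < log n < sqrt(n) < n.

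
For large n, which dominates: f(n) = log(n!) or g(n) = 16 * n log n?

f(n) = log(n!) and g(n) = 16 * n log n are Theta of each other: Stirling: log(n!) = n log n - n + O(log n) = Theta(n log n); the constant 16 doesn't change the Theta class.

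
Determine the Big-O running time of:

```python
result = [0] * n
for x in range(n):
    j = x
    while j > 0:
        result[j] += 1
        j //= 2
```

Time complexity: O(n log n).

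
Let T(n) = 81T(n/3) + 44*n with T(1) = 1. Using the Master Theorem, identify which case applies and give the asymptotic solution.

a=81, b=3, f(n)=44*n.
log_3(81) = 4 > 1.
Since f(n) = O(n^1) is polynomially smaller than n^4, Case 1 applies.
T(n) = Theta(n^4).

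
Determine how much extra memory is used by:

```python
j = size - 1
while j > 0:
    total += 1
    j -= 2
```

Space complexity: O(1).
Only a constant amount of auxiliary storage is used; nothing grows with n.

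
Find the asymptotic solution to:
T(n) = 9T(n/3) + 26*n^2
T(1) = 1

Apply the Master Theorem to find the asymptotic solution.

a=9, b=3, f(n)=26*n^2. log_3(9) = 2. Case 2: T(n) = O(n^2 log n).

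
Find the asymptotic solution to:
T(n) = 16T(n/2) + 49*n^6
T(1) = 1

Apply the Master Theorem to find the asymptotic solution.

a=16, b=2, f(n)=49*n^6. log_2(16) = 4 < 6. Case 3: T(n) = O(n^6).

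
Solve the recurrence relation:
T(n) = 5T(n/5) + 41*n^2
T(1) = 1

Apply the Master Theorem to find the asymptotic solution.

a=5, b=5, f(n)=41*n^2. log_5(5) = 1 < 2. Case 3: T(n) = O(n^2).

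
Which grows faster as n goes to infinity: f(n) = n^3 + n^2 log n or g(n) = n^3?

f(n) = n^3 + n^2 log n and g(n) = n^3 are Theta of each other: the lower-order n^2 log n term is o(n^3); both are Theta(n^3).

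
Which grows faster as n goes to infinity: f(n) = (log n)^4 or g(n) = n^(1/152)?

g(n) = n^(1/152) grows faster: any positive power of n dominates any polylog.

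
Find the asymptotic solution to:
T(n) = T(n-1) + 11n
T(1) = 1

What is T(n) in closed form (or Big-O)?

Unrolling: T(n) = 1 + 11*(2 + 3 + ... + n) = 1 + 11*(n(n+1)/2 - 1) = O(n^2).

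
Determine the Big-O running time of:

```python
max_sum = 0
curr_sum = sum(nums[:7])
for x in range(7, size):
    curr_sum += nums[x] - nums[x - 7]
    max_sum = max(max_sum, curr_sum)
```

Time complexity: O(n).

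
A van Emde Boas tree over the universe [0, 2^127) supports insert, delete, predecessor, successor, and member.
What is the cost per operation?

vEB recursively partitions [0, 170141183460469231731687303715884105728) into sqrt(u) clusters of size sqrt(u). Each operation recurses into either one cluster or the summary, never both: T(u) = T(sqrt(u)) + O(1) => T(u) = O(log log u) = O(log 127). This is worst-case, not just amortized.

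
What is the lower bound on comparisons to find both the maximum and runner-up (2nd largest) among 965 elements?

Lower bound: finding the max needs 965-1 comparisons. By an adversary weight-doubling argument, the maximum element must personally win at least ceil(log_2(965)) = 10 comparisons in any correct algorithm. The 2nd largest is among those 10 direct losers, and distinguishing it requires 10-1 more comparisons. Total >= 965-1 + 10-1 = 973. A balanced tournament achieves this bound exactly.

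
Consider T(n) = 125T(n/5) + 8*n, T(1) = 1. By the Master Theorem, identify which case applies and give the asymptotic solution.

a=125, b=5, f(n)=8*n.
log_5(125) = 3 > 1.
Since f(n) = O(n^1) is polynomially smaller than n^3, Case 1 applies.
T(n) = Theta(n^3).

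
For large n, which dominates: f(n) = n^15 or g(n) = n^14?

f(n) = n^15 grows faster: n^15/n^14 = n^1 -> infinity.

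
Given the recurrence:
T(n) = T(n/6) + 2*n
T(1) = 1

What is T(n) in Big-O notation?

Geometric series: 2*n*(1 + 1/6 + 1/6^2 + ...) = O(n). T(n) = O(n).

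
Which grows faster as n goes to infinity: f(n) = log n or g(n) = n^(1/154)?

g(n) = n^(1/154) grows faster: any positive power of n dominates log n.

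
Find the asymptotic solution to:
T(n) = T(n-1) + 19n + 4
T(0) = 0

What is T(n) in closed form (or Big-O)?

Dominant term in sum is 19*sum(i, i=1..n) = 19*n*(n+1)/2 = O(n^2).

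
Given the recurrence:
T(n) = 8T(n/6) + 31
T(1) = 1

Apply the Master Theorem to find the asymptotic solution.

a=8, b=6, f(n)=31. log_6(8) = 1.161. Case 1 of Master Theorem: T(n) = O(n^1.161).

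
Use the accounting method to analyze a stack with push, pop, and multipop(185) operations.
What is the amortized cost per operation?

Assign 2 credits per push (1 for the push, 1 saved for a future pop). Each pop or element popped by multipop(185) uses 1 saved credit. Total credits never go negative, so amortized cost is O(1).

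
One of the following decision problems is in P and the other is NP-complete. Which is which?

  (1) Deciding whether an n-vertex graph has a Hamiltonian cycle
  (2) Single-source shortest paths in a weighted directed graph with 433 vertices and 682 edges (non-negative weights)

(1) is NP-complete: one of Karp's 21 NP-complete problems.
(2) is P: Dijkstra's algorithm runs in O((V+E) log V).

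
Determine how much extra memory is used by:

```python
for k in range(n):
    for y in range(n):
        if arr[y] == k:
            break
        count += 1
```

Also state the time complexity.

Space complexity: O(1).
Only a constant amount of auxiliary storage is used; nothing grows with n.
Time complexity: O(n^2).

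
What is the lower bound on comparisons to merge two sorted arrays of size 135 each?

To merge two sorted arrays of size 135, we need at least 269 comparisons in the worst case. An adversary can force every element to be compared.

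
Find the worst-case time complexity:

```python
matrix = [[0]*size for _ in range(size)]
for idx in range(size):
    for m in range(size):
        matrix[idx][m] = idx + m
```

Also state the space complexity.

Time complexity: O(n^2).
Space complexity: O(n^2).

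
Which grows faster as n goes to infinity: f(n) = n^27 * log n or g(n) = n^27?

f(n) = n^27 * log n grows faster: extra log n factor -> infinity.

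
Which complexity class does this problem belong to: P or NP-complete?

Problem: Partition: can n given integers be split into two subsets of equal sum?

This problem is NP-complete: Subset Sum reduces to it (one of Karp's 21 NP-complete problems).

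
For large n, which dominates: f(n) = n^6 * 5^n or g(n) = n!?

g(n) = n! grows faster: by Stirling n! ~ (n/e)^n sqrt(2*pi*n); (n/e)^n eventually dominates n^6 * 5^n.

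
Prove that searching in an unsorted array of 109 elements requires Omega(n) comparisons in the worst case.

An adversary can always place the target in the last position checked. Until all 109 positions are examined, the target might be in any unchecked position. Therefore 109 comparisons are necessary.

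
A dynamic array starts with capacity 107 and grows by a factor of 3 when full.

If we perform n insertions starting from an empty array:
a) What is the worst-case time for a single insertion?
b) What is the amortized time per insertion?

(a) Worst-case single insertion: O(n) -- when the array is full at capacity c, the resize copies all c elements, and c can be Theta(n).
(b) Resizes happen at sizes 107, 321, 963, ... Total copy cost for n insertions: 107 + 321 + ... = O(n) (geometric series with ratio 1/3). Amortized cost per insertion: O(n)/n = O(1).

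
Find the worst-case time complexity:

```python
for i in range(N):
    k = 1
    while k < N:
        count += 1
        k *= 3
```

Time complexity: O(n log n).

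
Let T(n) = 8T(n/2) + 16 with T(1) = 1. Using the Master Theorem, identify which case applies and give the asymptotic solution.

a=8, b=2, f(n)=16.
log_2(8) = 3 > 0.
Since f(n) = O(n^0) is polynomially smaller than n^3, Case 1 applies.
T(n) = Theta(n^3).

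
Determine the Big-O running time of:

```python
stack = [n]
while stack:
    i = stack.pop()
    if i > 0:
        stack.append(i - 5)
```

Time complexity: O(n).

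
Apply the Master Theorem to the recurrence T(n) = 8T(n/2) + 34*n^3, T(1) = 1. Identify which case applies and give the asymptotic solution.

a=8, b=2, f(n)=34*n^3.
log_2(8) = 3, so n^(log_b(a)) = n^3.
f(n) = Theta(n^3), so Case 2 applies.
T(n) = Theta(n^3 log n).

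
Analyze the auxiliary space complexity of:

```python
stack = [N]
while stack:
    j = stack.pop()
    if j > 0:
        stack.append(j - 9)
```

Space complexity: O(1).
Only a constant amount of auxiliary storage is used; nothing grows with n.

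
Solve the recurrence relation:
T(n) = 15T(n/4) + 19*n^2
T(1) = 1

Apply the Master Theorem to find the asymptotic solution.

a=15, b=4, f(n)=19*n^2. log_4(15) = 1.953 < 2. Case 3: T(n) = O(n^2).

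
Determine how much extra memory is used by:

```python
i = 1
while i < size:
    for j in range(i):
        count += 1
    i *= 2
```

Space complexity: O(1).
Only a constant amount of auxiliary storage is used; nothing grows with n.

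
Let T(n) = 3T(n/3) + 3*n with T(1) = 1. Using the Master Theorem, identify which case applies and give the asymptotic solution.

a=3, b=3, f(n)=3*n.
log_3(3) = 1, so n^(log_b(a)) = n.
f(n) = Theta(n), so Case 2 applies.
T(n) = Theta(n log n).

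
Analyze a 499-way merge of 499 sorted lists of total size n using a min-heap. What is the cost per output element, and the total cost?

Maintain a min-heap of size 499 holding the current head of each list. Each output step does one extract-min (O(log 499)) and one insert of that list's next element (O(log 499)). Each of the n elements passes through the heap exactly once, so the total cost is O(n log 499), i.e. O(log 499) per output element.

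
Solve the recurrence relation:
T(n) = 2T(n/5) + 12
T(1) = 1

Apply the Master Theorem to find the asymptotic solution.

a=2, b=5, f(n)=12. log_5(2) = 0.4307. Case 1 of Master Theorem: T(n) = O(n^0.4307).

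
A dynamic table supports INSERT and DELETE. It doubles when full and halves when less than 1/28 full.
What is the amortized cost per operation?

Using potential function Phi = |2*num_items - table_size| when load > 1/2, and Phi = table_size/2 - num_items otherwise. The gap of 1/28 vs 1/2 for shrinking prevents thrashing. Both insert and delete have O(1) amortized cost.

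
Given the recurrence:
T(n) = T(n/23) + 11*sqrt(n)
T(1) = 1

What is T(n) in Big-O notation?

Each level contributes sqrt(n/23^k). Geometric series with ratio 1/sqrt(23) < 1 sums to O(sqrt(n)).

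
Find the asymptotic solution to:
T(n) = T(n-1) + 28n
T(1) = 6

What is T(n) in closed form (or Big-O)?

Unrolling: T(n) = 6 + 28*(2 + 3 + ... + n) = 6 + 28*(n(n+1)/2 - 1) = O(n^2).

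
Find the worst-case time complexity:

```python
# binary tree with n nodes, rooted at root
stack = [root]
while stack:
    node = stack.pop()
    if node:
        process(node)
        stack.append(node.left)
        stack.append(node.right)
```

Time complexity: O(n).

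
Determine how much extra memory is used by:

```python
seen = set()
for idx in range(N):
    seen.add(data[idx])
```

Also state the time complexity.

Space complexity: O(n).
Auxiliary storage grows linearly with the input size n in the worst case.
Time complexity: O(n).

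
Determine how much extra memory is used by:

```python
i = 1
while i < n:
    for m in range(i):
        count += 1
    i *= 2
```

Space complexity: O(1).
Only a constant amount of auxiliary storage is used; nothing grows with n.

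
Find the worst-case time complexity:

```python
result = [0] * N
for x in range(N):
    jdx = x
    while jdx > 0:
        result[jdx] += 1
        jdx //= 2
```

Time complexity: O(n log n).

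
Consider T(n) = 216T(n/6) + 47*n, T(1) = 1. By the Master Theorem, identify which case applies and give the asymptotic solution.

a=216, b=6, f(n)=47*n.
log_6(216) = 3 > 1.
Since f(n) = O(n^1) is polynomially smaller than n^3, Case 1 applies.
T(n) = Theta(n^3).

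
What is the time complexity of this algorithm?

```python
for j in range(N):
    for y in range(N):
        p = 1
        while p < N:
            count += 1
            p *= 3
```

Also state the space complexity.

Time complexity: O(n^2 log n).
Space complexity: O(1).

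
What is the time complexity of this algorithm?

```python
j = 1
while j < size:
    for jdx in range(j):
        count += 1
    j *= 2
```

Time complexity: O(n).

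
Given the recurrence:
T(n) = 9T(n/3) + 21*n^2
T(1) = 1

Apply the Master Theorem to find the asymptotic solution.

a=9, b=3, f(n)=21*n^2. log_3(9) = 2. Case 2: T(n) = O(n^2 log n).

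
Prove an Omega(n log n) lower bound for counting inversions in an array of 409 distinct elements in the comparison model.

Decision-tree argument: at any leaf, the comparisons made (with transitivity) must totally order all 409 elements -- otherwise some pair (i,j) is unordered, and an adversary can present two inputs agreeing on every comparison made but with that pair flipped, changing the inversion count by 1, so the leaf's output is wrong on one of them. Hence the tree has >= 409! leaves and height >= log_2(409!) = Omega(n log n). Modified merge sort achieves O(n log n).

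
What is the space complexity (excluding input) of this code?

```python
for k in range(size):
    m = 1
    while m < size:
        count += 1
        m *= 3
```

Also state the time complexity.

Space complexity: O(1).
Only a constant amount of auxiliary storage is used; nothing grows with n.
Time complexity: O(n log n).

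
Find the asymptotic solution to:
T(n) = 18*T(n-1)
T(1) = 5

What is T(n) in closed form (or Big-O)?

Each step multiplies by 18. T(n) = T(1)*18^(n-1) = 5*18^(n-1).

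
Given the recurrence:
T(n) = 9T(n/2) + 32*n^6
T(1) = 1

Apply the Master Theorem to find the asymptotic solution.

a=9, b=2, f(n)=32*n^6. log_2(9) = 3.17 < 6. Case 3: T(n) = O(n^6).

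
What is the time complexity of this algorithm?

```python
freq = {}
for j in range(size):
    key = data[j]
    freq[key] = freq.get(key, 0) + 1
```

Time complexity: O(n).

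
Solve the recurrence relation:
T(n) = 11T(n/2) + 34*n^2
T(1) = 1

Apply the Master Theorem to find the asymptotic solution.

a=11, b=2, f(n)=34*n^2. log_2(11) = 3.459. Case 1 of Master Theorem: T(n) = O(n^3.459).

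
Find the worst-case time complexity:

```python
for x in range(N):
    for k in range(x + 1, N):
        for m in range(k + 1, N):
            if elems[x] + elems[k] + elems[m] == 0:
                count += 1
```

Time complexity: O(n^3).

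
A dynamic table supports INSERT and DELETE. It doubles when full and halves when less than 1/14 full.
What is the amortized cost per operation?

Using potential function Phi = |2*num_items - table_size| when load > 1/2, and Phi = table_size/2 - num_items otherwise. The gap of 1/14 vs 1/2 for shrinking prevents thrashing. Both insert and delete have O(1) amortized cost.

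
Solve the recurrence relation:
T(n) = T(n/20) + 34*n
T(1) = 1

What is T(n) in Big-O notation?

Geometric series: 34*n*(1 + 1/20 + 1/20^2 + ...) = O(n). T(n) = O(n).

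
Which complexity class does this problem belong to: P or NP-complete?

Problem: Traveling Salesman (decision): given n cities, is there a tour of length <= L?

This problem is NP-complete: reduces from Hamiltonian Cycle.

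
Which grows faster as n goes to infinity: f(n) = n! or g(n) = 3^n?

f(n) = n! grows faster: by Stirling n! ~ (n/e)^n sqrt(2*pi*n); (n/e)^n eventually dominates 3^n.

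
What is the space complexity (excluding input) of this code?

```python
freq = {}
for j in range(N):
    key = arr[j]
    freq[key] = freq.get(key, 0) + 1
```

Space complexity: O(n).
Auxiliary storage grows linearly with the input size n in the worst case.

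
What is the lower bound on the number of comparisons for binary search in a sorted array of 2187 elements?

With 2187 possible positions, we need at least ceil(log_2(2187)) = 12 comparisons. Each comparison splits the remaining candidates by at most half.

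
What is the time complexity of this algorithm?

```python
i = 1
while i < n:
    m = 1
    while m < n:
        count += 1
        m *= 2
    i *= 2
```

Time complexity: O(log^2 n).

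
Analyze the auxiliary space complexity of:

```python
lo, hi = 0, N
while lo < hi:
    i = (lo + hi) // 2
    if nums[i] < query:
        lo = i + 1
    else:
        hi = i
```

Space complexity: O(1).
Only a constant amount of auxiliary storage is used; nothing grows with n.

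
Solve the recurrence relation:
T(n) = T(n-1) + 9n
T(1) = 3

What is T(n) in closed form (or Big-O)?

Unrolling: T(n) = 3 + 9*(2 + 3 + ... + n) = 3 + 9*(n(n+1)/2 - 1) = O(n^2).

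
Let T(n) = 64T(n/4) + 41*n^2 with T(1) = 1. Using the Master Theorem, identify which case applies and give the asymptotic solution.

a=64, b=4, f(n)=41*n^2.
log_4(64) = 3 > 2.
Since f(n) = O(n^2) is polynomially smaller than n^3, Case 1 applies.
T(n) = Theta(n^3).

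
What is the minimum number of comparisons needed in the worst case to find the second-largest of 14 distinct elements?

Lower bound: finding the max needs 14-1 comparisons. By the adversary weight-doubling argument, the max must personally win >= ceil(log_2(14)) = 4 comparisons; the 2nd-largest is among those 4 losers, needing 4-1 more comparisons. Total >= 14-1 + 4-1 = 16. A balanced knockout tournament achieves this.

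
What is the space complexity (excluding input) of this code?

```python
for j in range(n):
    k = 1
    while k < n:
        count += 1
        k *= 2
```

Space complexity: O(1).
Only a constant amount of auxiliary storage is used; nothing grows with n.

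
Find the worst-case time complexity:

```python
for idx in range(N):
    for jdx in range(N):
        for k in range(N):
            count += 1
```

Time complexity: O(n^3).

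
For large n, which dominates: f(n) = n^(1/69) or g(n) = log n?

f(n) = n^(1/69) grows faster: any positive power of n dominates log n.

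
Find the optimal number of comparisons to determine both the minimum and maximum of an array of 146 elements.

Naive approach: 290 comparisons (145 for max + 145 for min).
Optimal: Compare elements in pairs first (floor(n/2) = 73 comparisons), then find max among winners and min among losers (72 comparisons each).
Total: ceil(3n/2) - 2 = 217 comparisons. An adversary argument shows this is also a lower bound.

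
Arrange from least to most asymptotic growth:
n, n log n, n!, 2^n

Ordered by growth rate: n < n log n < 2^n < n!.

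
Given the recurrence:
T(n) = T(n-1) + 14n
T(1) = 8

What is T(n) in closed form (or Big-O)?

Unrolling: T(n) = 8 + 14*(2 + 3 + ... + n) = 8 + 14*(n(n+1)/2 - 1) = O(n^2).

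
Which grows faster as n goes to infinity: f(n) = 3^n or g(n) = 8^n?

g(n) = 8^n grows faster: (8/3)^n -> infinity since 8/3 > 1.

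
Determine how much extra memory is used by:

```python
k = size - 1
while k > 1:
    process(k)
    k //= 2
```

Space complexity: O(1).
Only a constant amount of auxiliary storage is used; nothing grows with n.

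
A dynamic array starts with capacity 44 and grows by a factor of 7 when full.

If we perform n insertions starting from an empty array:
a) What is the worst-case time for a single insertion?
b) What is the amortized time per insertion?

(a) Worst-case single insertion: O(n) -- when the array is full at capacity c, the resize copies all c elements, and c can be Theta(n).
(b) Resizes happen at sizes 44, 308, 2156, ... Total copy cost for n insertions: 44 + 308 + ... = O(n) (geometric series with ratio 1/7). Amortized cost per insertion: O(n)/n = O(1).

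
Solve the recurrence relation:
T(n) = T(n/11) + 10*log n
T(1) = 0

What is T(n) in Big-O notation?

Each of the log_11(n) levels adds O(log n). T(n) = O(log^2 n).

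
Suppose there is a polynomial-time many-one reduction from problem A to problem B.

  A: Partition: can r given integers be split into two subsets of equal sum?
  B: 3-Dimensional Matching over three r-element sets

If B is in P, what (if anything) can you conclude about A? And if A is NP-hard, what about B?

A poly-time reduction A <=_p B means any A-instance can be transformed to a B-instance in poly time.
If B is in P: compose the reduction with B's poly-time algorithm to solve A in poly time, so A is in P.
If A is NP-hard: every NP problem reduces to A, which reduces to B; composing reductions, every NP problem reduces to B, so B is NP-hard.
(Here in fact A is NP-complete and B is NP-complete.)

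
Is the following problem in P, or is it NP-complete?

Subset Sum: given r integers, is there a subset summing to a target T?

This problem is NP-complete: one of Karp's 21 NP-complete problems.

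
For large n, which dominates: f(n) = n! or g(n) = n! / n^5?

f(n) = n! grows faster: the ratio n!/(n!/n^5) = n^5 -> infinity.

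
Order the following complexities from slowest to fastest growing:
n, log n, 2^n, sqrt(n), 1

Ordered by growth rate: 1 < log n < sqrt(n) < n < 2^n.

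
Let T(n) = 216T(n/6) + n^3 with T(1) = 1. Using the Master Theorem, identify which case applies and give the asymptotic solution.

a=216, b=6, f(n)=n^3.
log_6(216) = 3, so n^(log_b(a)) = n^3.
f(n) = Theta(n^3), so Case 2 applies.
T(n) = Theta(n^3 log n).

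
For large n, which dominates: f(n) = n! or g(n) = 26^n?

f(n) = n! grows faster: n!/26^n -> infinity by Stirling.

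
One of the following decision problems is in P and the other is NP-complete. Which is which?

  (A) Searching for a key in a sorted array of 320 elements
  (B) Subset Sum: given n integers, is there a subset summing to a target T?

(A) is P: binary search runs in O(log n).
(B) is NP-complete: one of Karp's 21 NP-complete problems.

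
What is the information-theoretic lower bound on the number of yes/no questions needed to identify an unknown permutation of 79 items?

There are 79! = 894618213078297528685144171539831652069808216779571907213868063227837990693501860533361810841010176000000000000000000 permutations. Each yes/no question gives at most 1 bit, so at least ceil(log_2(894618213078297528685144171539831652069808216779571907213868063227837990693501860533361810841010176000000000000000000)) = 389 questions are needed.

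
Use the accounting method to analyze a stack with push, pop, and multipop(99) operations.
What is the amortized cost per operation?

Assign 2 credits per push (1 for the push, 1 saved for a future pop). Each pop or element popped by multipop(99) uses 1 saved credit. Total credits never go negative, so amortized cost is O(1).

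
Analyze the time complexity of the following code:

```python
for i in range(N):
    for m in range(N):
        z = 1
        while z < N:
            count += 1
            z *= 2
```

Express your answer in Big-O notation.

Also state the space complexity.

Time complexity: O(n^2 log n).
Space complexity: O(1).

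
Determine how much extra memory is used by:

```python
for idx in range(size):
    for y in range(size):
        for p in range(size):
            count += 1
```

Space complexity: O(1).
Only a constant amount of auxiliary storage is used; nothing grows with n.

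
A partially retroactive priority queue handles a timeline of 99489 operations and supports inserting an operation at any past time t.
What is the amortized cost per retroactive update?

Partially retroactive priority queues (Demaine-Iacono-Langerman) allow updates at past times with queries only at the present. With a balanced BST over the m = 99489 timeline events tracking bridges, each retroactive insert or delete is O(log m) amortized.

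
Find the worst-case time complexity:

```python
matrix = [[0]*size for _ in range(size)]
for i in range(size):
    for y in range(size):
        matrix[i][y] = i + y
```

Time complexity: O(n^2).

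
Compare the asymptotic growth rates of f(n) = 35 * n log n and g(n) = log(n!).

f(n) = 35 * n log n and g(n) = log(n!) are Theta of each other: Stirling: log(n!) = n log n - n + O(log n) = Theta(n log n); the constant 35 doesn't change the Theta class.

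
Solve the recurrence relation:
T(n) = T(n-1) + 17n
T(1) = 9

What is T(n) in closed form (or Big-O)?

Unrolling: T(n) = 9 + 17*(2 + 3 + ... + n) = 9 + 17*(n(n+1)/2 - 1) = O(n^2).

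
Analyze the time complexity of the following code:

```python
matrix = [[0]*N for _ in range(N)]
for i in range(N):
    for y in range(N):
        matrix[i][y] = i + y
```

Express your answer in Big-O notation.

Time complexity: O(n^2).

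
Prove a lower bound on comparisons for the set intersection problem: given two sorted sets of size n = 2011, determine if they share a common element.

For two sorted arrays of size n = 2011, any correct algorithm must examine Omega(n) elements. If fewer are examined, an adversary places a common element in an unexamined gap. A merge-based scan achieves O(n), so the bound is tight.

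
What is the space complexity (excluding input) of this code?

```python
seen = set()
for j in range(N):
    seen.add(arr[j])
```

Space complexity: O(n).
Auxiliary storage grows linearly with the input size n in the worst case.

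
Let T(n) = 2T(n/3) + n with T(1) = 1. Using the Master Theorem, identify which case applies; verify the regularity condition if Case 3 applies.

a=2, b=3, f(n)=n.
log_3(2) = 0.6309 < 1.
f(n) = Omega(n^(0.6309+epsilon)) for some epsilon > 0, so Case 3 is the candidate.
Regularity: a*f(n/b) = 2*1*(n/3)^1 = (2/3)*1*n^1 <= c*f(n) with c = 2/3 < 1. Satisfied.
Case 3: T(n) = Theta(n).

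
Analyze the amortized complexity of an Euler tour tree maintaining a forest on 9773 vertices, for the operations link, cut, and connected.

An Euler tour tree stores each tree's Euler tour as a balanced BST keyed by tour position. On 9773 vertices: link concatenates two tours via O(1) splits/joins of size <= 2*9773 (O(log n)); cut splits the tour at the two occurrences of the edge (O(log n)); connected compares BST roots (O(log n) to find the root). All O(log n) amortized.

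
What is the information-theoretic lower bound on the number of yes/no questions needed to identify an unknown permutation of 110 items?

There are 110! = 15882455415227429404253703127090772871724410234473563207581748318444567162948183030959960131517678520479243672638179990208521148623422266876757623911219200000000000000000000000000 permutations. Each yes/no question gives at most 1 bit, so at least ceil(log_2(15882455415227429404253703127090772871724410234473563207581748318444567162948183030959960131517678520479243672638179990208521148623422266876757623911219200000000000000000000000000)) = 592 questions are needed.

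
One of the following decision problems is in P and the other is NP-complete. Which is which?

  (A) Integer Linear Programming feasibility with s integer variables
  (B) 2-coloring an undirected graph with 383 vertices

(A) is NP-complete: ILP feasibility is NP-complete (LP relaxation is in P).
(B) is P: 2-coloring is bipartiteness testing via BFS, O(V+E).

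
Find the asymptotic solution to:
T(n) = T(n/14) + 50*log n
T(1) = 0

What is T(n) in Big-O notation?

Each of the log_14(n) levels adds O(log n). T(n) = O(log^2 n).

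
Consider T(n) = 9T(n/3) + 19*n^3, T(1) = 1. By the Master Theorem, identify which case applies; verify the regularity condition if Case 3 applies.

a=9, b=3, f(n)=19*n^3.
log_3(9) = 2 < 3.
f(n) = Omega(n^(2+epsilon)) for some epsilon > 0, so Case 3 is the candidate.
Regularity: a*f(n/b) = 9*19*(n/3)^3 = (9/27)*19*n^3 <= c*f(n) with c = 9/27 < 1. Satisfied.
Case 3: T(n) = Theta(n^3).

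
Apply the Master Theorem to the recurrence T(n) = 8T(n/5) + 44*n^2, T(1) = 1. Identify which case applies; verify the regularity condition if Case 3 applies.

a=8, b=5, f(n)=44*n^2.
log_5(8) = 1.292 < 2.
f(n) = Omega(n^(1.292+epsilon)) for some epsilon > 0, so Case 3 is the candidate.
Regularity: a*f(n/b) = 8*44*(n/5)^2 = (8/25)*44*n^2 <= c*f(n) with c = 8/25 < 1. Satisfied.
Case 3: T(n) = Theta(n^2).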